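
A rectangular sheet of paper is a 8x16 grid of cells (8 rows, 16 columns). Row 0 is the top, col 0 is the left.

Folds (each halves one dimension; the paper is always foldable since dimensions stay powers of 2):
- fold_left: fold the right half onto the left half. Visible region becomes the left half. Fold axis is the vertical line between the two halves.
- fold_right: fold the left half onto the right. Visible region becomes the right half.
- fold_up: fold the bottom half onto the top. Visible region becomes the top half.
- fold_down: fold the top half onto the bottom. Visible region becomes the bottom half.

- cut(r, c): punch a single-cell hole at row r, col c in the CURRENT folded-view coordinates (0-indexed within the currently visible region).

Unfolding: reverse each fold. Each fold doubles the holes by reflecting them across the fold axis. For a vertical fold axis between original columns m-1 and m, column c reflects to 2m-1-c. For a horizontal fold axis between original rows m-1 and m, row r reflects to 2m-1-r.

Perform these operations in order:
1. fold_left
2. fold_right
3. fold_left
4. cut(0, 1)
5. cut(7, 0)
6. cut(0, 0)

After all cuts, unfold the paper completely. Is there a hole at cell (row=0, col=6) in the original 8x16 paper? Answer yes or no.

Op 1 fold_left: fold axis v@8; visible region now rows[0,8) x cols[0,8) = 8x8
Op 2 fold_right: fold axis v@4; visible region now rows[0,8) x cols[4,8) = 8x4
Op 3 fold_left: fold axis v@6; visible region now rows[0,8) x cols[4,6) = 8x2
Op 4 cut(0, 1): punch at orig (0,5); cuts so far [(0, 5)]; region rows[0,8) x cols[4,6) = 8x2
Op 5 cut(7, 0): punch at orig (7,4); cuts so far [(0, 5), (7, 4)]; region rows[0,8) x cols[4,6) = 8x2
Op 6 cut(0, 0): punch at orig (0,4); cuts so far [(0, 4), (0, 5), (7, 4)]; region rows[0,8) x cols[4,6) = 8x2
Unfold 1 (reflect across v@6): 6 holes -> [(0, 4), (0, 5), (0, 6), (0, 7), (7, 4), (7, 7)]
Unfold 2 (reflect across v@4): 12 holes -> [(0, 0), (0, 1), (0, 2), (0, 3), (0, 4), (0, 5), (0, 6), (0, 7), (7, 0), (7, 3), (7, 4), (7, 7)]
Unfold 3 (reflect across v@8): 24 holes -> [(0, 0), (0, 1), (0, 2), (0, 3), (0, 4), (0, 5), (0, 6), (0, 7), (0, 8), (0, 9), (0, 10), (0, 11), (0, 12), (0, 13), (0, 14), (0, 15), (7, 0), (7, 3), (7, 4), (7, 7), (7, 8), (7, 11), (7, 12), (7, 15)]
Holes: [(0, 0), (0, 1), (0, 2), (0, 3), (0, 4), (0, 5), (0, 6), (0, 7), (0, 8), (0, 9), (0, 10), (0, 11), (0, 12), (0, 13), (0, 14), (0, 15), (7, 0), (7, 3), (7, 4), (7, 7), (7, 8), (7, 11), (7, 12), (7, 15)]

Answer: yes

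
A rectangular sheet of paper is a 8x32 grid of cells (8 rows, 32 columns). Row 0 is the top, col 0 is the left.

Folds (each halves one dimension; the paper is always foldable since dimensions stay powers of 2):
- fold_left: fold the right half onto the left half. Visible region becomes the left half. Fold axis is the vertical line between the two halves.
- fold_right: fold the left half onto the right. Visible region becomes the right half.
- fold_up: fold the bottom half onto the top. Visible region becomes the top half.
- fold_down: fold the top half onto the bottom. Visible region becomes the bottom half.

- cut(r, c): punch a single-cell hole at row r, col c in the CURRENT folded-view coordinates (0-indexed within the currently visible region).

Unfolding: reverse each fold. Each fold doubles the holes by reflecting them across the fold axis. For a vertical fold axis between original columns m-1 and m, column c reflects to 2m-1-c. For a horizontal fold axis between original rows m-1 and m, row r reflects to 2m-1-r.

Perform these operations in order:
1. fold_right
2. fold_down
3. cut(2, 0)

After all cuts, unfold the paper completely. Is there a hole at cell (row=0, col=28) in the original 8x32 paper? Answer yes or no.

Answer: no

Derivation:
Op 1 fold_right: fold axis v@16; visible region now rows[0,8) x cols[16,32) = 8x16
Op 2 fold_down: fold axis h@4; visible region now rows[4,8) x cols[16,32) = 4x16
Op 3 cut(2, 0): punch at orig (6,16); cuts so far [(6, 16)]; region rows[4,8) x cols[16,32) = 4x16
Unfold 1 (reflect across h@4): 2 holes -> [(1, 16), (6, 16)]
Unfold 2 (reflect across v@16): 4 holes -> [(1, 15), (1, 16), (6, 15), (6, 16)]
Holes: [(1, 15), (1, 16), (6, 15), (6, 16)]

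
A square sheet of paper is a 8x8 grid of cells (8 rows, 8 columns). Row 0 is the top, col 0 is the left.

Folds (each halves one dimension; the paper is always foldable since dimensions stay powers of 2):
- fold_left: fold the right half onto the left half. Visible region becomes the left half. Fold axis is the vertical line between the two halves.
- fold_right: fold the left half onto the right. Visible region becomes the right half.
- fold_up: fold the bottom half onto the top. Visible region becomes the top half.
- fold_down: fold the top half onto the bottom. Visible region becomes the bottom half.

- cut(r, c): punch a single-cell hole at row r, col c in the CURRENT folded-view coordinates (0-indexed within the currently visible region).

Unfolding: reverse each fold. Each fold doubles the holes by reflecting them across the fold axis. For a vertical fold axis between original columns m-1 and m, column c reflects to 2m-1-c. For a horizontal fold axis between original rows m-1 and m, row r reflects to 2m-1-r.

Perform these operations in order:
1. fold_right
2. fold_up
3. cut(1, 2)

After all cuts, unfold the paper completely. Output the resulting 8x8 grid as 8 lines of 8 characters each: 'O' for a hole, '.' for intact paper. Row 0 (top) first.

Answer: ........
.O....O.
........
........
........
........
.O....O.
........

Derivation:
Op 1 fold_right: fold axis v@4; visible region now rows[0,8) x cols[4,8) = 8x4
Op 2 fold_up: fold axis h@4; visible region now rows[0,4) x cols[4,8) = 4x4
Op 3 cut(1, 2): punch at orig (1,6); cuts so far [(1, 6)]; region rows[0,4) x cols[4,8) = 4x4
Unfold 1 (reflect across h@4): 2 holes -> [(1, 6), (6, 6)]
Unfold 2 (reflect across v@4): 4 holes -> [(1, 1), (1, 6), (6, 1), (6, 6)]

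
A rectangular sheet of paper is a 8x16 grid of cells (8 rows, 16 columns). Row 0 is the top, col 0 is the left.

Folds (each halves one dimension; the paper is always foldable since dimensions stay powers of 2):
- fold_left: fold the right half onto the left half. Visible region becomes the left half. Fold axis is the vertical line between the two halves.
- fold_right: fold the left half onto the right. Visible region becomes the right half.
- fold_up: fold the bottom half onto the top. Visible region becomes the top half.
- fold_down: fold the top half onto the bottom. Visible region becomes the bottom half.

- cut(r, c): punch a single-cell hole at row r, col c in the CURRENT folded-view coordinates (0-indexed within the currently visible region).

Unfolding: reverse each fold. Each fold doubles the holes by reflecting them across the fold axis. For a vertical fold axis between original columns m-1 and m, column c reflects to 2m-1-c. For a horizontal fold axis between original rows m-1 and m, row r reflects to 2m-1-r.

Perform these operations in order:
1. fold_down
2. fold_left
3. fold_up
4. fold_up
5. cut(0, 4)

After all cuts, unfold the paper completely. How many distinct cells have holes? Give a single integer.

Op 1 fold_down: fold axis h@4; visible region now rows[4,8) x cols[0,16) = 4x16
Op 2 fold_left: fold axis v@8; visible region now rows[4,8) x cols[0,8) = 4x8
Op 3 fold_up: fold axis h@6; visible region now rows[4,6) x cols[0,8) = 2x8
Op 4 fold_up: fold axis h@5; visible region now rows[4,5) x cols[0,8) = 1x8
Op 5 cut(0, 4): punch at orig (4,4); cuts so far [(4, 4)]; region rows[4,5) x cols[0,8) = 1x8
Unfold 1 (reflect across h@5): 2 holes -> [(4, 4), (5, 4)]
Unfold 2 (reflect across h@6): 4 holes -> [(4, 4), (5, 4), (6, 4), (7, 4)]
Unfold 3 (reflect across v@8): 8 holes -> [(4, 4), (4, 11), (5, 4), (5, 11), (6, 4), (6, 11), (7, 4), (7, 11)]
Unfold 4 (reflect across h@4): 16 holes -> [(0, 4), (0, 11), (1, 4), (1, 11), (2, 4), (2, 11), (3, 4), (3, 11), (4, 4), (4, 11), (5, 4), (5, 11), (6, 4), (6, 11), (7, 4), (7, 11)]

Answer: 16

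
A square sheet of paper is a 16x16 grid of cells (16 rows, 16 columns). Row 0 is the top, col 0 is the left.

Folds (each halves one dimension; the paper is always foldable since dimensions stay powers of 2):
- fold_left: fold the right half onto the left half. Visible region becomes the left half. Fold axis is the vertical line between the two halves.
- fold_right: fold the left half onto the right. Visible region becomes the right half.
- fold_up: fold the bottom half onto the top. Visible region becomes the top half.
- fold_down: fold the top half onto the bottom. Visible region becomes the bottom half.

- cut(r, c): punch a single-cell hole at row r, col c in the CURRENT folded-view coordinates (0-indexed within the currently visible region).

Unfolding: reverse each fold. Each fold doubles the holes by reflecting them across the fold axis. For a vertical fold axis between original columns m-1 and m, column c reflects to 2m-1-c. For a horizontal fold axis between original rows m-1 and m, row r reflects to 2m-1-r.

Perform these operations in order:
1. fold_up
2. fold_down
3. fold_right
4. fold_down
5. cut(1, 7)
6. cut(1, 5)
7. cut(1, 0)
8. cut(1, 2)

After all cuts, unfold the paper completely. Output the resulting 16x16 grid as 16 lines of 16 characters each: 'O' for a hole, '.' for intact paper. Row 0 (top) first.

Op 1 fold_up: fold axis h@8; visible region now rows[0,8) x cols[0,16) = 8x16
Op 2 fold_down: fold axis h@4; visible region now rows[4,8) x cols[0,16) = 4x16
Op 3 fold_right: fold axis v@8; visible region now rows[4,8) x cols[8,16) = 4x8
Op 4 fold_down: fold axis h@6; visible region now rows[6,8) x cols[8,16) = 2x8
Op 5 cut(1, 7): punch at orig (7,15); cuts so far [(7, 15)]; region rows[6,8) x cols[8,16) = 2x8
Op 6 cut(1, 5): punch at orig (7,13); cuts so far [(7, 13), (7, 15)]; region rows[6,8) x cols[8,16) = 2x8
Op 7 cut(1, 0): punch at orig (7,8); cuts so far [(7, 8), (7, 13), (7, 15)]; region rows[6,8) x cols[8,16) = 2x8
Op 8 cut(1, 2): punch at orig (7,10); cuts so far [(7, 8), (7, 10), (7, 13), (7, 15)]; region rows[6,8) x cols[8,16) = 2x8
Unfold 1 (reflect across h@6): 8 holes -> [(4, 8), (4, 10), (4, 13), (4, 15), (7, 8), (7, 10), (7, 13), (7, 15)]
Unfold 2 (reflect across v@8): 16 holes -> [(4, 0), (4, 2), (4, 5), (4, 7), (4, 8), (4, 10), (4, 13), (4, 15), (7, 0), (7, 2), (7, 5), (7, 7), (7, 8), (7, 10), (7, 13), (7, 15)]
Unfold 3 (reflect across h@4): 32 holes -> [(0, 0), (0, 2), (0, 5), (0, 7), (0, 8), (0, 10), (0, 13), (0, 15), (3, 0), (3, 2), (3, 5), (3, 7), (3, 8), (3, 10), (3, 13), (3, 15), (4, 0), (4, 2), (4, 5), (4, 7), (4, 8), (4, 10), (4, 13), (4, 15), (7, 0), (7, 2), (7, 5), (7, 7), (7, 8), (7, 10), (7, 13), (7, 15)]
Unfold 4 (reflect across h@8): 64 holes -> [(0, 0), (0, 2), (0, 5), (0, 7), (0, 8), (0, 10), (0, 13), (0, 15), (3, 0), (3, 2), (3, 5), (3, 7), (3, 8), (3, 10), (3, 13), (3, 15), (4, 0), (4, 2), (4, 5), (4, 7), (4, 8), (4, 10), (4, 13), (4, 15), (7, 0), (7, 2), (7, 5), (7, 7), (7, 8), (7, 10), (7, 13), (7, 15), (8, 0), (8, 2), (8, 5), (8, 7), (8, 8), (8, 10), (8, 13), (8, 15), (11, 0), (11, 2), (11, 5), (11, 7), (11, 8), (11, 10), (11, 13), (11, 15), (12, 0), (12, 2), (12, 5), (12, 7), (12, 8), (12, 10), (12, 13), (12, 15), (15, 0), (15, 2), (15, 5), (15, 7), (15, 8), (15, 10), (15, 13), (15, 15)]

Answer: O.O..O.OO.O..O.O
................
................
O.O..O.OO.O..O.O
O.O..O.OO.O..O.O
................
................
O.O..O.OO.O..O.O
O.O..O.OO.O..O.O
................
................
O.O..O.OO.O..O.O
O.O..O.OO.O..O.O
................
................
O.O..O.OO.O..O.O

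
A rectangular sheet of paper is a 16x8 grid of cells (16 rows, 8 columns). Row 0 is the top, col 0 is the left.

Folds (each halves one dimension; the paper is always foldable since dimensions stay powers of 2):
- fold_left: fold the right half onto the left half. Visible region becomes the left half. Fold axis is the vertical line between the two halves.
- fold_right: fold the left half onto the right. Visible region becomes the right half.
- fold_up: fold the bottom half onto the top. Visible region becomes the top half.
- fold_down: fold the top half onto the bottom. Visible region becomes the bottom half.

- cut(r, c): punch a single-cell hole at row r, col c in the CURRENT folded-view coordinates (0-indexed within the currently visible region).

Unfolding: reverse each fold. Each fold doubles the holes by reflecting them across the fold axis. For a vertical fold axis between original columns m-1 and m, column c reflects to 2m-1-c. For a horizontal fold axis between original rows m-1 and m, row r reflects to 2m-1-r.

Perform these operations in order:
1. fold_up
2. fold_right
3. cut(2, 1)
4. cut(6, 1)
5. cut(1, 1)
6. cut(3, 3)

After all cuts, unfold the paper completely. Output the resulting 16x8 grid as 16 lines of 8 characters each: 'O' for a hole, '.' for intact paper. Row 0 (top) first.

Op 1 fold_up: fold axis h@8; visible region now rows[0,8) x cols[0,8) = 8x8
Op 2 fold_right: fold axis v@4; visible region now rows[0,8) x cols[4,8) = 8x4
Op 3 cut(2, 1): punch at orig (2,5); cuts so far [(2, 5)]; region rows[0,8) x cols[4,8) = 8x4
Op 4 cut(6, 1): punch at orig (6,5); cuts so far [(2, 5), (6, 5)]; region rows[0,8) x cols[4,8) = 8x4
Op 5 cut(1, 1): punch at orig (1,5); cuts so far [(1, 5), (2, 5), (6, 5)]; region rows[0,8) x cols[4,8) = 8x4
Op 6 cut(3, 3): punch at orig (3,7); cuts so far [(1, 5), (2, 5), (3, 7), (6, 5)]; region rows[0,8) x cols[4,8) = 8x4
Unfold 1 (reflect across v@4): 8 holes -> [(1, 2), (1, 5), (2, 2), (2, 5), (3, 0), (3, 7), (6, 2), (6, 5)]
Unfold 2 (reflect across h@8): 16 holes -> [(1, 2), (1, 5), (2, 2), (2, 5), (3, 0), (3, 7), (6, 2), (6, 5), (9, 2), (9, 5), (12, 0), (12, 7), (13, 2), (13, 5), (14, 2), (14, 5)]

Answer: ........
..O..O..
..O..O..
O......O
........
........
..O..O..
........
........
..O..O..
........
........
O......O
..O..O..
..O..O..
........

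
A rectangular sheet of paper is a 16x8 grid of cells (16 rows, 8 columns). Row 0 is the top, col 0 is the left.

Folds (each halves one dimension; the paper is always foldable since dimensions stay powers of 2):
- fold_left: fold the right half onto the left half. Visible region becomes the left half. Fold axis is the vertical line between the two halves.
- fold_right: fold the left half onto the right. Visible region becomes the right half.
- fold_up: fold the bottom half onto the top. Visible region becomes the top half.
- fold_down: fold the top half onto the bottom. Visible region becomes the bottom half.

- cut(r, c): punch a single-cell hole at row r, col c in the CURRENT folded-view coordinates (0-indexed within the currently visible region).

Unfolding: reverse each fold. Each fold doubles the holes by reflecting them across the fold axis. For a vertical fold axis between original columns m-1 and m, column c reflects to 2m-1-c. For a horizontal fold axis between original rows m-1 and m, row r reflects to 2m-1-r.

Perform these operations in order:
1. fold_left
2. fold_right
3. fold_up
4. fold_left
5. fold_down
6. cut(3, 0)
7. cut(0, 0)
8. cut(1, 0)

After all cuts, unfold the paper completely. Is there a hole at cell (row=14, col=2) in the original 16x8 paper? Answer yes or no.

Answer: no

Derivation:
Op 1 fold_left: fold axis v@4; visible region now rows[0,16) x cols[0,4) = 16x4
Op 2 fold_right: fold axis v@2; visible region now rows[0,16) x cols[2,4) = 16x2
Op 3 fold_up: fold axis h@8; visible region now rows[0,8) x cols[2,4) = 8x2
Op 4 fold_left: fold axis v@3; visible region now rows[0,8) x cols[2,3) = 8x1
Op 5 fold_down: fold axis h@4; visible region now rows[4,8) x cols[2,3) = 4x1
Op 6 cut(3, 0): punch at orig (7,2); cuts so far [(7, 2)]; region rows[4,8) x cols[2,3) = 4x1
Op 7 cut(0, 0): punch at orig (4,2); cuts so far [(4, 2), (7, 2)]; region rows[4,8) x cols[2,3) = 4x1
Op 8 cut(1, 0): punch at orig (5,2); cuts so far [(4, 2), (5, 2), (7, 2)]; region rows[4,8) x cols[2,3) = 4x1
Unfold 1 (reflect across h@4): 6 holes -> [(0, 2), (2, 2), (3, 2), (4, 2), (5, 2), (7, 2)]
Unfold 2 (reflect across v@3): 12 holes -> [(0, 2), (0, 3), (2, 2), (2, 3), (3, 2), (3, 3), (4, 2), (4, 3), (5, 2), (5, 3), (7, 2), (7, 3)]
Unfold 3 (reflect across h@8): 24 holes -> [(0, 2), (0, 3), (2, 2), (2, 3), (3, 2), (3, 3), (4, 2), (4, 3), (5, 2), (5, 3), (7, 2), (7, 3), (8, 2), (8, 3), (10, 2), (10, 3), (11, 2), (11, 3), (12, 2), (12, 3), (13, 2), (13, 3), (15, 2), (15, 3)]
Unfold 4 (reflect across v@2): 48 holes -> [(0, 0), (0, 1), (0, 2), (0, 3), (2, 0), (2, 1), (2, 2), (2, 3), (3, 0), (3, 1), (3, 2), (3, 3), (4, 0), (4, 1), (4, 2), (4, 3), (5, 0), (5, 1), (5, 2), (5, 3), (7, 0), (7, 1), (7, 2), (7, 3), (8, 0), (8, 1), (8, 2), (8, 3), (10, 0), (10, 1), (10, 2), (10, 3), (11, 0), (11, 1), (11, 2), (11, 3), (12, 0), (12, 1), (12, 2), (12, 3), (13, 0), (13, 1), (13, 2), (13, 3), (15, 0), (15, 1), (15, 2), (15, 3)]
Unfold 5 (reflect across v@4): 96 holes -> [(0, 0), (0, 1), (0, 2), (0, 3), (0, 4), (0, 5), (0, 6), (0, 7), (2, 0), (2, 1), (2, 2), (2, 3), (2, 4), (2, 5), (2, 6), (2, 7), (3, 0), (3, 1), (3, 2), (3, 3), (3, 4), (3, 5), (3, 6), (3, 7), (4, 0), (4, 1), (4, 2), (4, 3), (4, 4), (4, 5), (4, 6), (4, 7), (5, 0), (5, 1), (5, 2), (5, 3), (5, 4), (5, 5), (5, 6), (5, 7), (7, 0), (7, 1), (7, 2), (7, 3), (7, 4), (7, 5), (7, 6), (7, 7), (8, 0), (8, 1), (8, 2), (8, 3), (8, 4), (8, 5), (8, 6), (8, 7), (10, 0), (10, 1), (10, 2), (10, 3), (10, 4), (10, 5), (10, 6), (10, 7), (11, 0), (11, 1), (11, 2), (11, 3), (11, 4), (11, 5), (11, 6), (11, 7), (12, 0), (12, 1), (12, 2), (12, 3), (12, 4), (12, 5), (12, 6), (12, 7), (13, 0), (13, 1), (13, 2), (13, 3), (13, 4), (13, 5), (13, 6), (13, 7), (15, 0), (15, 1), (15, 2), (15, 3), (15, 4), (15, 5), (15, 6), (15, 7)]
Holes: [(0, 0), (0, 1), (0, 2), (0, 3), (0, 4), (0, 5), (0, 6), (0, 7), (2, 0), (2, 1), (2, 2), (2, 3), (2, 4), (2, 5), (2, 6), (2, 7), (3, 0), (3, 1), (3, 2), (3, 3), (3, 4), (3, 5), (3, 6), (3, 7), (4, 0), (4, 1), (4, 2), (4, 3), (4, 4), (4, 5), (4, 6), (4, 7), (5, 0), (5, 1), (5, 2), (5, 3), (5, 4), (5, 5), (5, 6), (5, 7), (7, 0), (7, 1), (7, 2), (7, 3), (7, 4), (7, 5), (7, 6), (7, 7), (8, 0), (8, 1), (8, 2), (8, 3), (8, 4), (8, 5), (8, 6), (8, 7), (10, 0), (10, 1), (10, 2), (10, 3), (10, 4), (10, 5), (10, 6), (10, 7), (11, 0), (11, 1), (11, 2), (11, 3), (11, 4), (11, 5), (11, 6), (11, 7), (12, 0), (12, 1), (12, 2), (12, 3), (12, 4), (12, 5), (12, 6), (12, 7), (13, 0), (13, 1), (13, 2), (13, 3), (13, 4), (13, 5), (13, 6), (13, 7), (15, 0), (15, 1), (15, 2), (15, 3), (15, 4), (15, 5), (15, 6), (15, 7)]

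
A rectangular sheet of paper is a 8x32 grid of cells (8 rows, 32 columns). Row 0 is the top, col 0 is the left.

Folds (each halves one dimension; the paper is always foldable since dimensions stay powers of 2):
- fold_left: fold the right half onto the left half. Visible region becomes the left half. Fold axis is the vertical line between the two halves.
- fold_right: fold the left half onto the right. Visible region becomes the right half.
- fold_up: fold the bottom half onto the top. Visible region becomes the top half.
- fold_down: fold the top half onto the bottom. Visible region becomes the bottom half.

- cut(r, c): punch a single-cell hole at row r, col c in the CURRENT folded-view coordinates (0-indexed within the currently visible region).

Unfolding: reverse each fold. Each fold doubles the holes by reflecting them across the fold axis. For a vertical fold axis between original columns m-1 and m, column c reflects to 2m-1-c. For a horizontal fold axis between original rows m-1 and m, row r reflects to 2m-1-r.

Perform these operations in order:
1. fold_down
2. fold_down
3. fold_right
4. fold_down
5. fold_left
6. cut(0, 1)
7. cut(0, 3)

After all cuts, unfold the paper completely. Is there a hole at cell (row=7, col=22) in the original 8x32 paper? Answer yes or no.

Op 1 fold_down: fold axis h@4; visible region now rows[4,8) x cols[0,32) = 4x32
Op 2 fold_down: fold axis h@6; visible region now rows[6,8) x cols[0,32) = 2x32
Op 3 fold_right: fold axis v@16; visible region now rows[6,8) x cols[16,32) = 2x16
Op 4 fold_down: fold axis h@7; visible region now rows[7,8) x cols[16,32) = 1x16
Op 5 fold_left: fold axis v@24; visible region now rows[7,8) x cols[16,24) = 1x8
Op 6 cut(0, 1): punch at orig (7,17); cuts so far [(7, 17)]; region rows[7,8) x cols[16,24) = 1x8
Op 7 cut(0, 3): punch at orig (7,19); cuts so far [(7, 17), (7, 19)]; region rows[7,8) x cols[16,24) = 1x8
Unfold 1 (reflect across v@24): 4 holes -> [(7, 17), (7, 19), (7, 28), (7, 30)]
Unfold 2 (reflect across h@7): 8 holes -> [(6, 17), (6, 19), (6, 28), (6, 30), (7, 17), (7, 19), (7, 28), (7, 30)]
Unfold 3 (reflect across v@16): 16 holes -> [(6, 1), (6, 3), (6, 12), (6, 14), (6, 17), (6, 19), (6, 28), (6, 30), (7, 1), (7, 3), (7, 12), (7, 14), (7, 17), (7, 19), (7, 28), (7, 30)]
Unfold 4 (reflect across h@6): 32 holes -> [(4, 1), (4, 3), (4, 12), (4, 14), (4, 17), (4, 19), (4, 28), (4, 30), (5, 1), (5, 3), (5, 12), (5, 14), (5, 17), (5, 19), (5, 28), (5, 30), (6, 1), (6, 3), (6, 12), (6, 14), (6, 17), (6, 19), (6, 28), (6, 30), (7, 1), (7, 3), (7, 12), (7, 14), (7, 17), (7, 19), (7, 28), (7, 30)]
Unfold 5 (reflect across h@4): 64 holes -> [(0, 1), (0, 3), (0, 12), (0, 14), (0, 17), (0, 19), (0, 28), (0, 30), (1, 1), (1, 3), (1, 12), (1, 14), (1, 17), (1, 19), (1, 28), (1, 30), (2, 1), (2, 3), (2, 12), (2, 14), (2, 17), (2, 19), (2, 28), (2, 30), (3, 1), (3, 3), (3, 12), (3, 14), (3, 17), (3, 19), (3, 28), (3, 30), (4, 1), (4, 3), (4, 12), (4, 14), (4, 17), (4, 19), (4, 28), (4, 30), (5, 1), (5, 3), (5, 12), (5, 14), (5, 17), (5, 19), (5, 28), (5, 30), (6, 1), (6, 3), (6, 12), (6, 14), (6, 17), (6, 19), (6, 28), (6, 30), (7, 1), (7, 3), (7, 12), (7, 14), (7, 17), (7, 19), (7, 28), (7, 30)]
Holes: [(0, 1), (0, 3), (0, 12), (0, 14), (0, 17), (0, 19), (0, 28), (0, 30), (1, 1), (1, 3), (1, 12), (1, 14), (1, 17), (1, 19), (1, 28), (1, 30), (2, 1), (2, 3), (2, 12), (2, 14), (2, 17), (2, 19), (2, 28), (2, 30), (3, 1), (3, 3), (3, 12), (3, 14), (3, 17), (3, 19), (3, 28), (3, 30), (4, 1), (4, 3), (4, 12), (4, 14), (4, 17), (4, 19), (4, 28), (4, 30), (5, 1), (5, 3), (5, 12), (5, 14), (5, 17), (5, 19), (5, 28), (5, 30), (6, 1), (6, 3), (6, 12), (6, 14), (6, 17), (6, 19), (6, 28), (6, 30), (7, 1), (7, 3), (7, 12), (7, 14), (7, 17), (7, 19), (7, 28), (7, 30)]

Answer: no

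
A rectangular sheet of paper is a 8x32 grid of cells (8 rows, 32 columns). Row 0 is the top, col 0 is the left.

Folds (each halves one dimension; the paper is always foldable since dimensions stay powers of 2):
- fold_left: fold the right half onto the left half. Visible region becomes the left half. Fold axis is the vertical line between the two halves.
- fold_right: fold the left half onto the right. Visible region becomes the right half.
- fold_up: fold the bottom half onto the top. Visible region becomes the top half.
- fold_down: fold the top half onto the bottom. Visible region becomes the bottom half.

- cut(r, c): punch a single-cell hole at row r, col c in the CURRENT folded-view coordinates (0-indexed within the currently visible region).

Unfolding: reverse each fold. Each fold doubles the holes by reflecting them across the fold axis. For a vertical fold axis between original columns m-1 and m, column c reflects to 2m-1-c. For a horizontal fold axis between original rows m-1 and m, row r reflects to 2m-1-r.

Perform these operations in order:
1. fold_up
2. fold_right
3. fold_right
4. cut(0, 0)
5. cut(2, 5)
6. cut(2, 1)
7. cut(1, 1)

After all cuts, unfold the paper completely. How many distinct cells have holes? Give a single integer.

Answer: 32

Derivation:
Op 1 fold_up: fold axis h@4; visible region now rows[0,4) x cols[0,32) = 4x32
Op 2 fold_right: fold axis v@16; visible region now rows[0,4) x cols[16,32) = 4x16
Op 3 fold_right: fold axis v@24; visible region now rows[0,4) x cols[24,32) = 4x8
Op 4 cut(0, 0): punch at orig (0,24); cuts so far [(0, 24)]; region rows[0,4) x cols[24,32) = 4x8
Op 5 cut(2, 5): punch at orig (2,29); cuts so far [(0, 24), (2, 29)]; region rows[0,4) x cols[24,32) = 4x8
Op 6 cut(2, 1): punch at orig (2,25); cuts so far [(0, 24), (2, 25), (2, 29)]; region rows[0,4) x cols[24,32) = 4x8
Op 7 cut(1, 1): punch at orig (1,25); cuts so far [(0, 24), (1, 25), (2, 25), (2, 29)]; region rows[0,4) x cols[24,32) = 4x8
Unfold 1 (reflect across v@24): 8 holes -> [(0, 23), (0, 24), (1, 22), (1, 25), (2, 18), (2, 22), (2, 25), (2, 29)]
Unfold 2 (reflect across v@16): 16 holes -> [(0, 7), (0, 8), (0, 23), (0, 24), (1, 6), (1, 9), (1, 22), (1, 25), (2, 2), (2, 6), (2, 9), (2, 13), (2, 18), (2, 22), (2, 25), (2, 29)]
Unfold 3 (reflect across h@4): 32 holes -> [(0, 7), (0, 8), (0, 23), (0, 24), (1, 6), (1, 9), (1, 22), (1, 25), (2, 2), (2, 6), (2, 9), (2, 13), (2, 18), (2, 22), (2, 25), (2, 29), (5, 2), (5, 6), (5, 9), (5, 13), (5, 18), (5, 22), (5, 25), (5, 29), (6, 6), (6, 9), (6, 22), (6, 25), (7, 7), (7, 8), (7, 23), (7, 24)]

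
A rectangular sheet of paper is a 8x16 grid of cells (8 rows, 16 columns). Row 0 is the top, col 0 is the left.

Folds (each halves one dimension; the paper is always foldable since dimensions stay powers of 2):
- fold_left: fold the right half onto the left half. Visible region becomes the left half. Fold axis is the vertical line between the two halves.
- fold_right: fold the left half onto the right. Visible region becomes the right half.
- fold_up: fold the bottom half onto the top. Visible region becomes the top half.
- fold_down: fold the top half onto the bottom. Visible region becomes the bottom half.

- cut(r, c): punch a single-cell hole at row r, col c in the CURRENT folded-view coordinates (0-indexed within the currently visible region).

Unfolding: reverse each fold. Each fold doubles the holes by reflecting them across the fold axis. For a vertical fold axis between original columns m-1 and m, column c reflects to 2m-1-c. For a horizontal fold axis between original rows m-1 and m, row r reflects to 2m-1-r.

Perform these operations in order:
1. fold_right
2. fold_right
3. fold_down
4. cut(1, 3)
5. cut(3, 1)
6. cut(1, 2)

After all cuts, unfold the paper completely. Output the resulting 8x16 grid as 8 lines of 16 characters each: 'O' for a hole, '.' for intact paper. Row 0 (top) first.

Answer: ..O..O....O..O..
................
OO....OOOO....OO
................
................
OO....OOOO....OO
................
..O..O....O..O..

Derivation:
Op 1 fold_right: fold axis v@8; visible region now rows[0,8) x cols[8,16) = 8x8
Op 2 fold_right: fold axis v@12; visible region now rows[0,8) x cols[12,16) = 8x4
Op 3 fold_down: fold axis h@4; visible region now rows[4,8) x cols[12,16) = 4x4
Op 4 cut(1, 3): punch at orig (5,15); cuts so far [(5, 15)]; region rows[4,8) x cols[12,16) = 4x4
Op 5 cut(3, 1): punch at orig (7,13); cuts so far [(5, 15), (7, 13)]; region rows[4,8) x cols[12,16) = 4x4
Op 6 cut(1, 2): punch at orig (5,14); cuts so far [(5, 14), (5, 15), (7, 13)]; region rows[4,8) x cols[12,16) = 4x4
Unfold 1 (reflect across h@4): 6 holes -> [(0, 13), (2, 14), (2, 15), (5, 14), (5, 15), (7, 13)]
Unfold 2 (reflect across v@12): 12 holes -> [(0, 10), (0, 13), (2, 8), (2, 9), (2, 14), (2, 15), (5, 8), (5, 9), (5, 14), (5, 15), (7, 10), (7, 13)]
Unfold 3 (reflect across v@8): 24 holes -> [(0, 2), (0, 5), (0, 10), (0, 13), (2, 0), (2, 1), (2, 6), (2, 7), (2, 8), (2, 9), (2, 14), (2, 15), (5, 0), (5, 1), (5, 6), (5, 7), (5, 8), (5, 9), (5, 14), (5, 15), (7, 2), (7, 5), (7, 10), (7, 13)]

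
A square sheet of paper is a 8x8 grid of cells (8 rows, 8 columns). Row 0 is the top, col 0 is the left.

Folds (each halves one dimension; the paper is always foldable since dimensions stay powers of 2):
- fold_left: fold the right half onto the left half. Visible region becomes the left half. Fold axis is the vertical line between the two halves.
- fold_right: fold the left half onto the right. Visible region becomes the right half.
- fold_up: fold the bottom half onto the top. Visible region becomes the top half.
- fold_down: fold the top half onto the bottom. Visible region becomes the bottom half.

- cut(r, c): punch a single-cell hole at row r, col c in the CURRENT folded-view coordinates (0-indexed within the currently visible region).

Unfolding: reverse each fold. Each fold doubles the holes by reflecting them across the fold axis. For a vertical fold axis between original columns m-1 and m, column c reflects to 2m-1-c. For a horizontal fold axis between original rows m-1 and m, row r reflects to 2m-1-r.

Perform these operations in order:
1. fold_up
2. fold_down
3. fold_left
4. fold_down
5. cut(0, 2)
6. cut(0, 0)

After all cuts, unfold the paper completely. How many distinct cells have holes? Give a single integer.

Op 1 fold_up: fold axis h@4; visible region now rows[0,4) x cols[0,8) = 4x8
Op 2 fold_down: fold axis h@2; visible region now rows[2,4) x cols[0,8) = 2x8
Op 3 fold_left: fold axis v@4; visible region now rows[2,4) x cols[0,4) = 2x4
Op 4 fold_down: fold axis h@3; visible region now rows[3,4) x cols[0,4) = 1x4
Op 5 cut(0, 2): punch at orig (3,2); cuts so far [(3, 2)]; region rows[3,4) x cols[0,4) = 1x4
Op 6 cut(0, 0): punch at orig (3,0); cuts so far [(3, 0), (3, 2)]; region rows[3,4) x cols[0,4) = 1x4
Unfold 1 (reflect across h@3): 4 holes -> [(2, 0), (2, 2), (3, 0), (3, 2)]
Unfold 2 (reflect across v@4): 8 holes -> [(2, 0), (2, 2), (2, 5), (2, 7), (3, 0), (3, 2), (3, 5), (3, 7)]
Unfold 3 (reflect across h@2): 16 holes -> [(0, 0), (0, 2), (0, 5), (0, 7), (1, 0), (1, 2), (1, 5), (1, 7), (2, 0), (2, 2), (2, 5), (2, 7), (3, 0), (3, 2), (3, 5), (3, 7)]
Unfold 4 (reflect across h@4): 32 holes -> [(0, 0), (0, 2), (0, 5), (0, 7), (1, 0), (1, 2), (1, 5), (1, 7), (2, 0), (2, 2), (2, 5), (2, 7), (3, 0), (3, 2), (3, 5), (3, 7), (4, 0), (4, 2), (4, 5), (4, 7), (5, 0), (5, 2), (5, 5), (5, 7), (6, 0), (6, 2), (6, 5), (6, 7), (7, 0), (7, 2), (7, 5), (7, 7)]

Answer: 32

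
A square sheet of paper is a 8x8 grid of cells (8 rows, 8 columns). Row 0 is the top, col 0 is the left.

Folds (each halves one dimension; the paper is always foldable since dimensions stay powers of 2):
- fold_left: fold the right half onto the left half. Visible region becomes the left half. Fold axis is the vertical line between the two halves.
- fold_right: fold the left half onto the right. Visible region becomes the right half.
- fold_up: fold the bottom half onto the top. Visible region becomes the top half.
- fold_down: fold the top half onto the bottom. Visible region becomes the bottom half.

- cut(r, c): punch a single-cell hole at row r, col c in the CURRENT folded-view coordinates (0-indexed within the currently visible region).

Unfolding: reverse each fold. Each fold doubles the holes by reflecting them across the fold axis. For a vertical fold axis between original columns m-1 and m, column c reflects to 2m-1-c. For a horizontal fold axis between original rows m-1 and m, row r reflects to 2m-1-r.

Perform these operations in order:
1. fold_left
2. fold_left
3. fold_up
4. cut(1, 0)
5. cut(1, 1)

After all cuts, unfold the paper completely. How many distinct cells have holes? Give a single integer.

Op 1 fold_left: fold axis v@4; visible region now rows[0,8) x cols[0,4) = 8x4
Op 2 fold_left: fold axis v@2; visible region now rows[0,8) x cols[0,2) = 8x2
Op 3 fold_up: fold axis h@4; visible region now rows[0,4) x cols[0,2) = 4x2
Op 4 cut(1, 0): punch at orig (1,0); cuts so far [(1, 0)]; region rows[0,4) x cols[0,2) = 4x2
Op 5 cut(1, 1): punch at orig (1,1); cuts so far [(1, 0), (1, 1)]; region rows[0,4) x cols[0,2) = 4x2
Unfold 1 (reflect across h@4): 4 holes -> [(1, 0), (1, 1), (6, 0), (6, 1)]
Unfold 2 (reflect across v@2): 8 holes -> [(1, 0), (1, 1), (1, 2), (1, 3), (6, 0), (6, 1), (6, 2), (6, 3)]
Unfold 3 (reflect across v@4): 16 holes -> [(1, 0), (1, 1), (1, 2), (1, 3), (1, 4), (1, 5), (1, 6), (1, 7), (6, 0), (6, 1), (6, 2), (6, 3), (6, 4), (6, 5), (6, 6), (6, 7)]

Answer: 16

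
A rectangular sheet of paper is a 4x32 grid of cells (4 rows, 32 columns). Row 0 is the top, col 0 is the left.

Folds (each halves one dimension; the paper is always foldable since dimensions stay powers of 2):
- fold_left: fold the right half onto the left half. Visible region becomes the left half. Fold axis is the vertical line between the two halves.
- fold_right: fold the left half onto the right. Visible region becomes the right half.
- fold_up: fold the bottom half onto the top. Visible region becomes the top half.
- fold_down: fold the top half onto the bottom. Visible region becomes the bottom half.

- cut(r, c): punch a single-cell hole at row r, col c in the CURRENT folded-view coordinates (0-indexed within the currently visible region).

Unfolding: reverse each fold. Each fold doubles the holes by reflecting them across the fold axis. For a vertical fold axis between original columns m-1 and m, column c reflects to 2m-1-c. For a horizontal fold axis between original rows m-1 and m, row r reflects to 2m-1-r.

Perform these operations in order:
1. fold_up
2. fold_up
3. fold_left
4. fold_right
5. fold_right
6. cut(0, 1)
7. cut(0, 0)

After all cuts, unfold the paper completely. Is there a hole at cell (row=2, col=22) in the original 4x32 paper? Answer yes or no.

Answer: no

Derivation:
Op 1 fold_up: fold axis h@2; visible region now rows[0,2) x cols[0,32) = 2x32
Op 2 fold_up: fold axis h@1; visible region now rows[0,1) x cols[0,32) = 1x32
Op 3 fold_left: fold axis v@16; visible region now rows[0,1) x cols[0,16) = 1x16
Op 4 fold_right: fold axis v@8; visible region now rows[0,1) x cols[8,16) = 1x8
Op 5 fold_right: fold axis v@12; visible region now rows[0,1) x cols[12,16) = 1x4
Op 6 cut(0, 1): punch at orig (0,13); cuts so far [(0, 13)]; region rows[0,1) x cols[12,16) = 1x4
Op 7 cut(0, 0): punch at orig (0,12); cuts so far [(0, 12), (0, 13)]; region rows[0,1) x cols[12,16) = 1x4
Unfold 1 (reflect across v@12): 4 holes -> [(0, 10), (0, 11), (0, 12), (0, 13)]
Unfold 2 (reflect across v@8): 8 holes -> [(0, 2), (0, 3), (0, 4), (0, 5), (0, 10), (0, 11), (0, 12), (0, 13)]
Unfold 3 (reflect across v@16): 16 holes -> [(0, 2), (0, 3), (0, 4), (0, 5), (0, 10), (0, 11), (0, 12), (0, 13), (0, 18), (0, 19), (0, 20), (0, 21), (0, 26), (0, 27), (0, 28), (0, 29)]
Unfold 4 (reflect across h@1): 32 holes -> [(0, 2), (0, 3), (0, 4), (0, 5), (0, 10), (0, 11), (0, 12), (0, 13), (0, 18), (0, 19), (0, 20), (0, 21), (0, 26), (0, 27), (0, 28), (0, 29), (1, 2), (1, 3), (1, 4), (1, 5), (1, 10), (1, 11), (1, 12), (1, 13), (1, 18), (1, 19), (1, 20), (1, 21), (1, 26), (1, 27), (1, 28), (1, 29)]
Unfold 5 (reflect across h@2): 64 holes -> [(0, 2), (0, 3), (0, 4), (0, 5), (0, 10), (0, 11), (0, 12), (0, 13), (0, 18), (0, 19), (0, 20), (0, 21), (0, 26), (0, 27), (0, 28), (0, 29), (1, 2), (1, 3), (1, 4), (1, 5), (1, 10), (1, 11), (1, 12), (1, 13), (1, 18), (1, 19), (1, 20), (1, 21), (1, 26), (1, 27), (1, 28), (1, 29), (2, 2), (2, 3), (2, 4), (2, 5), (2, 10), (2, 11), (2, 12), (2, 13), (2, 18), (2, 19), (2, 20), (2, 21), (2, 26), (2, 27), (2, 28), (2, 29), (3, 2), (3, 3), (3, 4), (3, 5), (3, 10), (3, 11), (3, 12), (3, 13), (3, 18), (3, 19), (3, 20), (3, 21), (3, 26), (3, 27), (3, 28), (3, 29)]
Holes: [(0, 2), (0, 3), (0, 4), (0, 5), (0, 10), (0, 11), (0, 12), (0, 13), (0, 18), (0, 19), (0, 20), (0, 21), (0, 26), (0, 27), (0, 28), (0, 29), (1, 2), (1, 3), (1, 4), (1, 5), (1, 10), (1, 11), (1, 12), (1, 13), (1, 18), (1, 19), (1, 20), (1, 21), (1, 26), (1, 27), (1, 28), (1, 29), (2, 2), (2, 3), (2, 4), (2, 5), (2, 10), (2, 11), (2, 12), (2, 13), (2, 18), (2, 19), (2, 20), (2, 21), (2, 26), (2, 27), (2, 28), (2, 29), (3, 2), (3, 3), (3, 4), (3, 5), (3, 10), (3, 11), (3, 12), (3, 13), (3, 18), (3, 19), (3, 20), (3, 21), (3, 26), (3, 27), (3, 28), (3, 29)]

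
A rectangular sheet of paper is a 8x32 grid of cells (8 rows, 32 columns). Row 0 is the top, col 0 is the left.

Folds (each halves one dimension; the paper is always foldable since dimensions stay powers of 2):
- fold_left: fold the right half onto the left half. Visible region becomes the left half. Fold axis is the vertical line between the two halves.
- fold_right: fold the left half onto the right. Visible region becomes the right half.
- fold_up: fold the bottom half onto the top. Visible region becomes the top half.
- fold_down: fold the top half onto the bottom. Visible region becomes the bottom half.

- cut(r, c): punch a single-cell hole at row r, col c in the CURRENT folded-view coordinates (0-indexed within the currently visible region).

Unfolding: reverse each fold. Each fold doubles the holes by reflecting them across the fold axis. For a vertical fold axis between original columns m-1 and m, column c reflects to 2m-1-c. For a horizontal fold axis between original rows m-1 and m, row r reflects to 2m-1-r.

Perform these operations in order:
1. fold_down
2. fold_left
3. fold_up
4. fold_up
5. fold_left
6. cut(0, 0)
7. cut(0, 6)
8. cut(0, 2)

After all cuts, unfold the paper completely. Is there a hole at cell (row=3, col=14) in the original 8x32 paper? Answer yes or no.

Op 1 fold_down: fold axis h@4; visible region now rows[4,8) x cols[0,32) = 4x32
Op 2 fold_left: fold axis v@16; visible region now rows[4,8) x cols[0,16) = 4x16
Op 3 fold_up: fold axis h@6; visible region now rows[4,6) x cols[0,16) = 2x16
Op 4 fold_up: fold axis h@5; visible region now rows[4,5) x cols[0,16) = 1x16
Op 5 fold_left: fold axis v@8; visible region now rows[4,5) x cols[0,8) = 1x8
Op 6 cut(0, 0): punch at orig (4,0); cuts so far [(4, 0)]; region rows[4,5) x cols[0,8) = 1x8
Op 7 cut(0, 6): punch at orig (4,6); cuts so far [(4, 0), (4, 6)]; region rows[4,5) x cols[0,8) = 1x8
Op 8 cut(0, 2): punch at orig (4,2); cuts so far [(4, 0), (4, 2), (4, 6)]; region rows[4,5) x cols[0,8) = 1x8
Unfold 1 (reflect across v@8): 6 holes -> [(4, 0), (4, 2), (4, 6), (4, 9), (4, 13), (4, 15)]
Unfold 2 (reflect across h@5): 12 holes -> [(4, 0), (4, 2), (4, 6), (4, 9), (4, 13), (4, 15), (5, 0), (5, 2), (5, 6), (5, 9), (5, 13), (5, 15)]
Unfold 3 (reflect across h@6): 24 holes -> [(4, 0), (4, 2), (4, 6), (4, 9), (4, 13), (4, 15), (5, 0), (5, 2), (5, 6), (5, 9), (5, 13), (5, 15), (6, 0), (6, 2), (6, 6), (6, 9), (6, 13), (6, 15), (7, 0), (7, 2), (7, 6), (7, 9), (7, 13), (7, 15)]
Unfold 4 (reflect across v@16): 48 holes -> [(4, 0), (4, 2), (4, 6), (4, 9), (4, 13), (4, 15), (4, 16), (4, 18), (4, 22), (4, 25), (4, 29), (4, 31), (5, 0), (5, 2), (5, 6), (5, 9), (5, 13), (5, 15), (5, 16), (5, 18), (5, 22), (5, 25), (5, 29), (5, 31), (6, 0), (6, 2), (6, 6), (6, 9), (6, 13), (6, 15), (6, 16), (6, 18), (6, 22), (6, 25), (6, 29), (6, 31), (7, 0), (7, 2), (7, 6), (7, 9), (7, 13), (7, 15), (7, 16), (7, 18), (7, 22), (7, 25), (7, 29), (7, 31)]
Unfold 5 (reflect across h@4): 96 holes -> [(0, 0), (0, 2), (0, 6), (0, 9), (0, 13), (0, 15), (0, 16), (0, 18), (0, 22), (0, 25), (0, 29), (0, 31), (1, 0), (1, 2), (1, 6), (1, 9), (1, 13), (1, 15), (1, 16), (1, 18), (1, 22), (1, 25), (1, 29), (1, 31), (2, 0), (2, 2), (2, 6), (2, 9), (2, 13), (2, 15), (2, 16), (2, 18), (2, 22), (2, 25), (2, 29), (2, 31), (3, 0), (3, 2), (3, 6), (3, 9), (3, 13), (3, 15), (3, 16), (3, 18), (3, 22), (3, 25), (3, 29), (3, 31), (4, 0), (4, 2), (4, 6), (4, 9), (4, 13), (4, 15), (4, 16), (4, 18), (4, 22), (4, 25), (4, 29), (4, 31), (5, 0), (5, 2), (5, 6), (5, 9), (5, 13), (5, 15), (5, 16), (5, 18), (5, 22), (5, 25), (5, 29), (5, 31), (6, 0), (6, 2), (6, 6), (6, 9), (6, 13), (6, 15), (6, 16), (6, 18), (6, 22), (6, 25), (6, 29), (6, 31), (7, 0), (7, 2), (7, 6), (7, 9), (7, 13), (7, 15), (7, 16), (7, 18), (7, 22), (7, 25), (7, 29), (7, 31)]
Holes: [(0, 0), (0, 2), (0, 6), (0, 9), (0, 13), (0, 15), (0, 16), (0, 18), (0, 22), (0, 25), (0, 29), (0, 31), (1, 0), (1, 2), (1, 6), (1, 9), (1, 13), (1, 15), (1, 16), (1, 18), (1, 22), (1, 25), (1, 29), (1, 31), (2, 0), (2, 2), (2, 6), (2, 9), (2, 13), (2, 15), (2, 16), (2, 18), (2, 22), (2, 25), (2, 29), (2, 31), (3, 0), (3, 2), (3, 6), (3, 9), (3, 13), (3, 15), (3, 16), (3, 18), (3, 22), (3, 25), (3, 29), (3, 31), (4, 0), (4, 2), (4, 6), (4, 9), (4, 13), (4, 15), (4, 16), (4, 18), (4, 22), (4, 25), (4, 29), (4, 31), (5, 0), (5, 2), (5, 6), (5, 9), (5, 13), (5, 15), (5, 16), (5, 18), (5, 22), (5, 25), (5, 29), (5, 31), (6, 0), (6, 2), (6, 6), (6, 9), (6, 13), (6, 15), (6, 16), (6, 18), (6, 22), (6, 25), (6, 29), (6, 31), (7, 0), (7, 2), (7, 6), (7, 9), (7, 13), (7, 15), (7, 16), (7, 18), (7, 22), (7, 25), (7, 29), (7, 31)]

Answer: no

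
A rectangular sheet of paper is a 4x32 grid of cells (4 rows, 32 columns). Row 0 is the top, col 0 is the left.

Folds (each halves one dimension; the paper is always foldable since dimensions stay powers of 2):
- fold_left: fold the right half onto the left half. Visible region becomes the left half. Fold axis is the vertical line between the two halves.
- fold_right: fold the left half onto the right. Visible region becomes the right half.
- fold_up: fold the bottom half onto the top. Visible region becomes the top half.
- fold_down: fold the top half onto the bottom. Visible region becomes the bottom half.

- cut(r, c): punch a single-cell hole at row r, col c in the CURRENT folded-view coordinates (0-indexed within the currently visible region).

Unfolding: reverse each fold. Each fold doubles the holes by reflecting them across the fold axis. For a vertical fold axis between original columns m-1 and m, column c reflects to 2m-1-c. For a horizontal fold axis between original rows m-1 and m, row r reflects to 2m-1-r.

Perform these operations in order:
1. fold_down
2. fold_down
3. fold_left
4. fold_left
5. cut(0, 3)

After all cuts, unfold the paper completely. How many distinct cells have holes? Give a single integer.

Answer: 16

Derivation:
Op 1 fold_down: fold axis h@2; visible region now rows[2,4) x cols[0,32) = 2x32
Op 2 fold_down: fold axis h@3; visible region now rows[3,4) x cols[0,32) = 1x32
Op 3 fold_left: fold axis v@16; visible region now rows[3,4) x cols[0,16) = 1x16
Op 4 fold_left: fold axis v@8; visible region now rows[3,4) x cols[0,8) = 1x8
Op 5 cut(0, 3): punch at orig (3,3); cuts so far [(3, 3)]; region rows[3,4) x cols[0,8) = 1x8
Unfold 1 (reflect across v@8): 2 holes -> [(3, 3), (3, 12)]
Unfold 2 (reflect across v@16): 4 holes -> [(3, 3), (3, 12), (3, 19), (3, 28)]
Unfold 3 (reflect across h@3): 8 holes -> [(2, 3), (2, 12), (2, 19), (2, 28), (3, 3), (3, 12), (3, 19), (3, 28)]
Unfold 4 (reflect across h@2): 16 holes -> [(0, 3), (0, 12), (0, 19), (0, 28), (1, 3), (1, 12), (1, 19), (1, 28), (2, 3), (2, 12), (2, 19), (2, 28), (3, 3), (3, 12), (3, 19), (3, 28)]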